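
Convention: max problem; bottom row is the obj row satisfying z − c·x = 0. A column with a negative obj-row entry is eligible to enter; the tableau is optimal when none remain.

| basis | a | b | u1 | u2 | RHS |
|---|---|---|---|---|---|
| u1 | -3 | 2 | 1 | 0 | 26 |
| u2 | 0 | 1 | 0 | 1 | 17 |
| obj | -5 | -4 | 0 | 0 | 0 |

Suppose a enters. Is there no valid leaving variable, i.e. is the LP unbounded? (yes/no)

Every constraint-row entry in column a is ≤ 0, so increasing a is unbounded.

yes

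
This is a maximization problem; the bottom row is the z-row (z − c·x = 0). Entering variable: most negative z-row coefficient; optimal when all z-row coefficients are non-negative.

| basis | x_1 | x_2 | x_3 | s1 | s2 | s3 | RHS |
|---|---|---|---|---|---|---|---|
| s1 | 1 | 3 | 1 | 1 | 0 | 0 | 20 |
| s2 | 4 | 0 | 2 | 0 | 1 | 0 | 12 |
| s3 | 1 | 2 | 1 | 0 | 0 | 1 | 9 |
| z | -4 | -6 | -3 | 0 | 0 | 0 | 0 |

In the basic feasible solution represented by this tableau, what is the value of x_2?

0

x_2 is not in the basis, so in the current basic feasible solution x_2 = 0.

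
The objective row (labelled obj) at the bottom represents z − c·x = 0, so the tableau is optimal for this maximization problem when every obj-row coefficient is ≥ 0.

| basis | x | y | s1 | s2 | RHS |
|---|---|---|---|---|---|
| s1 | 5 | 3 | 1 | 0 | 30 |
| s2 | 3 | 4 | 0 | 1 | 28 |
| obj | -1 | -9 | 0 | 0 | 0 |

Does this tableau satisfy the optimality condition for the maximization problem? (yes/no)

The obj-row has a negative entry -9 in column y, so it is not optimal.

no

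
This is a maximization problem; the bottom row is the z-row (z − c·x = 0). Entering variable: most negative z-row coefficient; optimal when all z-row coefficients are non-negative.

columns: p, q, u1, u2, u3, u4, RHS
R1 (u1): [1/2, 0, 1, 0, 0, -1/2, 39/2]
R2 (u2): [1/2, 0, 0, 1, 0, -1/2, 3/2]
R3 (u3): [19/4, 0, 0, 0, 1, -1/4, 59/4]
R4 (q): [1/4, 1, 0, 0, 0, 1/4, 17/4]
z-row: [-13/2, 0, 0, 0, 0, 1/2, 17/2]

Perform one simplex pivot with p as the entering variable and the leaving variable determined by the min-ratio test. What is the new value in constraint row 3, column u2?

-19/2

Ratio test on column p — row 1: (39/2)/(1/2) = 39; row 2: (3/2)/(1/2) = 3; row 3: (59/4)/(19/4) = 59/19; row 4: (17/4)/(1/4) = 17. Minimum is 3 at row 2 (u2 leaves); pivot element 1/2.
Divide row 2 by 1/2; eliminate column p from the other rows.
Row 3 update in column u2: 0 − (19/4)·2 = -19/2.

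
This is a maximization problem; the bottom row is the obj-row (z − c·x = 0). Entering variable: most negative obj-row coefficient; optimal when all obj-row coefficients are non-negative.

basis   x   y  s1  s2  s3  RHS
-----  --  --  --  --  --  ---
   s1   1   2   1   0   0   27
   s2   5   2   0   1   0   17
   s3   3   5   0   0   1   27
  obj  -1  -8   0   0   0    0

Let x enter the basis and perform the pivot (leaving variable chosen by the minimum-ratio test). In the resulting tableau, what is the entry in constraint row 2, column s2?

Ratio test on column x — row 1: 27/1 = 27; row 2: 17/5 = 17/5; row 3: 27/3 = 9. Minimum is 17/5 at row 2 (s2 leaves); pivot element 5.
Divide row 2 by 5; eliminate column x from the other rows.
In the new row 2, the s2 entry is the old entry divided by the pivot: 1/5 = 1/5.

1/5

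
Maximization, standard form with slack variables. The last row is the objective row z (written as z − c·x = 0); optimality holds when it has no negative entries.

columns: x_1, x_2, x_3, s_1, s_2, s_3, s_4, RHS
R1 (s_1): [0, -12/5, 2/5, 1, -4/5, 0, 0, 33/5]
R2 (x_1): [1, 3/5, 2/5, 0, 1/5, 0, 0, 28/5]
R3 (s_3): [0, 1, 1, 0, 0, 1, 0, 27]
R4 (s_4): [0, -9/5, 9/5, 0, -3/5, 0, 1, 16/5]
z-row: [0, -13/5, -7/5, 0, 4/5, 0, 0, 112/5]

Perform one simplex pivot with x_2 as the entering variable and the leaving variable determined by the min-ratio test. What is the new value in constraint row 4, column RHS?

20

Ratio test on column x_2 — row 1: entry -12/5 ≤ 0; row 2: (28/5)/(3/5) = 28/3; row 3: 27/1 = 27; row 4: entry -9/5 ≤ 0. Minimum is 28/3 at row 2 (x_1 leaves); pivot element 3/5.
Divide row 2 by 3/5; eliminate column x_2 from the other rows.
Row 4 update in column RHS: 16/5 − (-9/5)·(28/3) = 20.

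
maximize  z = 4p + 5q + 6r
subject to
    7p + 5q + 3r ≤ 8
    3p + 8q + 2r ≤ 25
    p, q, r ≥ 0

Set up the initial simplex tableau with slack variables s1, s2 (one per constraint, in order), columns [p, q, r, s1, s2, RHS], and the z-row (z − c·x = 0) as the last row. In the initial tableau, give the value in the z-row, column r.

The z-row carries the negated objective coefficients: the r entry is -6.

-6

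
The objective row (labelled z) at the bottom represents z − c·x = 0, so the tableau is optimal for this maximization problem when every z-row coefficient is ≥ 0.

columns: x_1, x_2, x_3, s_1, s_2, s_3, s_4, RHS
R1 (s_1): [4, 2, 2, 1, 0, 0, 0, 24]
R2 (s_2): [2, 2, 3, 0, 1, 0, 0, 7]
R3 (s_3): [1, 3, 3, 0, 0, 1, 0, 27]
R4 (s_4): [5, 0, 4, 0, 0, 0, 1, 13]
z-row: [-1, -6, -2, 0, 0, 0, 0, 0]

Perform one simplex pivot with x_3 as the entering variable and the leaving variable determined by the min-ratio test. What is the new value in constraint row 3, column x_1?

-1

Ratio test on column x_3 — row 1: 24/2 = 12; row 2: 7/3 = 7/3; row 3: 27/3 = 9; row 4: 13/4 = 13/4. Minimum is 7/3 at row 2 (s_2 leaves); pivot element 3.
Divide row 2 by 3; eliminate column x_3 from the other rows.
Row 3 update in column x_1: 1 − 3·(2/3) = -1.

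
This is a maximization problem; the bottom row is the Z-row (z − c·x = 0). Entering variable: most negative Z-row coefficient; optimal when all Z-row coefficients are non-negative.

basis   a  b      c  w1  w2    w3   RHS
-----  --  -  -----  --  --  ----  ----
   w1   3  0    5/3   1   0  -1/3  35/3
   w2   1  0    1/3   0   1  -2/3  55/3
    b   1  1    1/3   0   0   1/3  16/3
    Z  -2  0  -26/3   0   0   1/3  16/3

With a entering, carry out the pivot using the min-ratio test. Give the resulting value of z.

118/9

Ratio test on column a — row 1: (35/3)/3 = 35/9; row 2: (55/3)/1 = 55/3; row 3: (16/3)/1 = 16/3. Minimum is 35/9 at row 1 (w1 leaves); pivot element 3.
Pivot on row 1; the Z-row RHS becomes 16/3 − (-2)·(35/9) = 118/9.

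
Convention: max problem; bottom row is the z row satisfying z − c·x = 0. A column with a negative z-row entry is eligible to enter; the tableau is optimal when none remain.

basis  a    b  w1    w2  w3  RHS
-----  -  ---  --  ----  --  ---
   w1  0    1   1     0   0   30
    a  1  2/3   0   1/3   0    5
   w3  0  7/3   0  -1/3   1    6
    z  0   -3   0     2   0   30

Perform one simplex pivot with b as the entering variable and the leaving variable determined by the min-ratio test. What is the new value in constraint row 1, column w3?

-3/7

Ratio test on column b — row 1: 30/1 = 30; row 2: 5/(2/3) = 15/2; row 3: 6/(7/3) = 18/7. Minimum is 18/7 at row 3 (w3 leaves); pivot element 7/3.
Divide row 3 by 7/3; eliminate column b from the other rows.
Row 1 update in column w3: 0 − 1·(3/7) = -3/7.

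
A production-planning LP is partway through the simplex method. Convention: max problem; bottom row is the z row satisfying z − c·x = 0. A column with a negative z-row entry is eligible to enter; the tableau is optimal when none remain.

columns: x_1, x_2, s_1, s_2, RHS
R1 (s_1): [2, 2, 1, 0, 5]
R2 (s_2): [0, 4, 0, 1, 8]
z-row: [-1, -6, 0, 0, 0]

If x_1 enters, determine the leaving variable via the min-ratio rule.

s_1

Column x_1 entries and ratios — s_1: 5/2 = 5/2; s_2: 0 ≤ 0, skip.
Smallest ratio is 5/2 in the row of s_1, so s_1 leaves.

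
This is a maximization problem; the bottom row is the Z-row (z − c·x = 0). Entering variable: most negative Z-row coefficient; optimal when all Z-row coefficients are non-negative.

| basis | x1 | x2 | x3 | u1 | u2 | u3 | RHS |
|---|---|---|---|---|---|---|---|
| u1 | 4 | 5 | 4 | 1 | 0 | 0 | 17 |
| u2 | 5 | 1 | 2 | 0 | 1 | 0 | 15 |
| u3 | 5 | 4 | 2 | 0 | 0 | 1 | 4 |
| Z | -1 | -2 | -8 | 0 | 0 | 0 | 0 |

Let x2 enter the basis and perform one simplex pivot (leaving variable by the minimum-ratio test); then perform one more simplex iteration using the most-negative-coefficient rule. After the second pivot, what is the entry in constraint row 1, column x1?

Ratio test on column x2 — row 1: 17/5 = 17/5; row 2: 15/1 = 15; row 3: 4/4 = 1. Minimum is 1 at row 3 (u3 leaves); pivot element 4.
Divide row 3 by 4; eliminate column x2 from the other rows.
Second iteration: most negative Z-row entry is -7 in column x3, so x3 enters.
Ratio test on column x3 — row 1: 12/(3/2) = 8; row 2: 14/(3/2) = 28/3; row 3: 1/(1/2) = 2. Minimum is 2 at row 3 (x2 leaves); pivot element 1/2.
Divide row 3 by 1/2; eliminate column x3 from the other rows.
After both pivots, the entry at constraint row 1, column x1 is -6.

-6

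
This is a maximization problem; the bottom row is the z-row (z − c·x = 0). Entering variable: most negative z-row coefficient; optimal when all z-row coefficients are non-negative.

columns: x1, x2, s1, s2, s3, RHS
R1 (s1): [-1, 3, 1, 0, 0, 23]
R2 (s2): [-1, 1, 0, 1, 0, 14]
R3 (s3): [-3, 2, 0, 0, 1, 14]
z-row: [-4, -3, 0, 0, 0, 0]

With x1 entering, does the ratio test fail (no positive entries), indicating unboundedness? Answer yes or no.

yes

Every constraint-row entry in column x1 is ≤ 0, so increasing x1 is unbounded.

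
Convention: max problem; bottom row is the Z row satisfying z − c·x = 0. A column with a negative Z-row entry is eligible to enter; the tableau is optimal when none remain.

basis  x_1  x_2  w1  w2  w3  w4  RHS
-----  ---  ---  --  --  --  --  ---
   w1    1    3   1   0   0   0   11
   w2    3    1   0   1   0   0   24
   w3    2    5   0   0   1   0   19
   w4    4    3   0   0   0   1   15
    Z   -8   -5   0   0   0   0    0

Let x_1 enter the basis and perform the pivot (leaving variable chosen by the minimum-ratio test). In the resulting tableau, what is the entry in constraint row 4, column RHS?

15/4

Ratio test on column x_1 — row 1: 11/1 = 11; row 2: 24/3 = 8; row 3: 19/2 = 19/2; row 4: 15/4 = 15/4. Minimum is 15/4 at row 4 (w4 leaves); pivot element 4.
Divide row 4 by 4; eliminate column x_1 from the other rows.
In the new row 4, the RHS entry is the old entry divided by the pivot: 15/4 = 15/4.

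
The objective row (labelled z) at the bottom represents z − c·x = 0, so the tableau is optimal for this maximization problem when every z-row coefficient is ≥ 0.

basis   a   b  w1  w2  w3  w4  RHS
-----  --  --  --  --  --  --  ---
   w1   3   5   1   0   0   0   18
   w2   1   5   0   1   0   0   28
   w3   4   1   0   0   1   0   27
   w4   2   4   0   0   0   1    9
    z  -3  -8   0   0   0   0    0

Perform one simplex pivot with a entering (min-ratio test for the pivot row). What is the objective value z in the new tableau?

Ratio test on column a — row 1: 18/3 = 6; row 2: 28/1 = 28; row 3: 27/4 = 27/4; row 4: 9/2 = 9/2. Minimum is 9/2 at row 4 (w4 leaves); pivot element 2.
Pivot on row 4; the z-row RHS becomes 0 − (-3)·(9/2) = 27/2.

27/2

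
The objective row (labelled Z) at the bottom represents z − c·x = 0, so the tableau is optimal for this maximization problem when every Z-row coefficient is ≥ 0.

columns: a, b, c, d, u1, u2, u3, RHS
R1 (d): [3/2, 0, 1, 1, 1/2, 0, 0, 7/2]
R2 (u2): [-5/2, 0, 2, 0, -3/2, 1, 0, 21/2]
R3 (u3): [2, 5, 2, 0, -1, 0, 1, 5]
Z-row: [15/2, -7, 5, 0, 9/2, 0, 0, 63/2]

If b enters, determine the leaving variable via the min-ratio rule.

u3

Column b entries and ratios — d: 0 ≤ 0, skip; u2: 0 ≤ 0, skip; u3: 5/5 = 1.
Smallest ratio is 1 in the row of u3, so u3 leaves.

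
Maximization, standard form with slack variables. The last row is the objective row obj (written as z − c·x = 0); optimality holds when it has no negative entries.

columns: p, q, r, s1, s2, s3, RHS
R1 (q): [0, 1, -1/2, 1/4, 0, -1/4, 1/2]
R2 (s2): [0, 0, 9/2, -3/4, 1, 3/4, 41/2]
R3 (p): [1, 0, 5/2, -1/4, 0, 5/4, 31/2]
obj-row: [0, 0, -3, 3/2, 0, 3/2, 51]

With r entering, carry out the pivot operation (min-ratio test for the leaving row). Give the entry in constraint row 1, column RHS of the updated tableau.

Ratio test on column r — row 1: entry -1/2 ≤ 0; row 2: (41/2)/(9/2) = 41/9; row 3: (31/2)/(5/2) = 31/5. Minimum is 41/9 at row 2 (s2 leaves); pivot element 9/2.
Divide row 2 by 9/2; eliminate column r from the other rows.
Row 1 update in column RHS: 1/2 − (-1/2)·(41/9) = 25/9.

25/9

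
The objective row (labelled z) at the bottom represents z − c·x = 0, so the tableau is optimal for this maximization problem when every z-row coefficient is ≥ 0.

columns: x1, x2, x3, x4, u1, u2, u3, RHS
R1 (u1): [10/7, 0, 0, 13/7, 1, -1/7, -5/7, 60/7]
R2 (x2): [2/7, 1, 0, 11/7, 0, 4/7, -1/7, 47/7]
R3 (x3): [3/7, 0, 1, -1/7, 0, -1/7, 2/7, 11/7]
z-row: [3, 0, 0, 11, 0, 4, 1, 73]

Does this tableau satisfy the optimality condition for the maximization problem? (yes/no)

yes

Every z-row coefficient is ≥ 0, so the tableau is optimal.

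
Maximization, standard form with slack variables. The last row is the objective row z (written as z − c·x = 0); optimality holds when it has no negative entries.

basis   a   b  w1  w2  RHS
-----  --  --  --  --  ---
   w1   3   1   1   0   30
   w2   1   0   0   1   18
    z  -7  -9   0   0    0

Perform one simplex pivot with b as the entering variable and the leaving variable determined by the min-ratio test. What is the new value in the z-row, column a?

20

Ratio test on column b — row 1: 30/1 = 30; row 2: entry 0 ≤ 0. Minimum is 30 at row 1 (w1 leaves); pivot element 1.
Divide row 1 by 1; eliminate column b from the other rows.
z-row update in column a: -7 − (-9)·3 = 20.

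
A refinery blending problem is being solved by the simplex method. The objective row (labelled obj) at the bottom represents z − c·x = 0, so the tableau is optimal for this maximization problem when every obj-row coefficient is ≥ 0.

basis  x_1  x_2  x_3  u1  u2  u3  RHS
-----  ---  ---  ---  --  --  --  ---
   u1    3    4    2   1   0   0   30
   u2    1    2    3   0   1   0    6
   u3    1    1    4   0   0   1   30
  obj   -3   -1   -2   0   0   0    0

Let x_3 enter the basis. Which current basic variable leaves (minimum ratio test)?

u2

Column x_3 entries and ratios — u1: 30/2 = 15; u2: 6/3 = 2; u3: 30/4 = 15/2.
Smallest ratio is 2 in the row of u2, so u2 leaves.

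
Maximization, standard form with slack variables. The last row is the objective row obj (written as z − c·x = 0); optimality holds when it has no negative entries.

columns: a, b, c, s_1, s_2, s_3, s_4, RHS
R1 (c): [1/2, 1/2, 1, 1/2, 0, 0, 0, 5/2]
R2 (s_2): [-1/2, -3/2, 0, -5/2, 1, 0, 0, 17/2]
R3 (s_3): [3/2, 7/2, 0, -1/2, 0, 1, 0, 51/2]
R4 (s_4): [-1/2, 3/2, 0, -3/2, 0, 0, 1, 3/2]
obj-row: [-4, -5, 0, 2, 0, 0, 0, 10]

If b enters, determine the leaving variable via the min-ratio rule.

s_4

Column b entries and ratios — c: (5/2)/(1/2) = 5; s_2: -3/2 ≤ 0, skip; s_3: (51/2)/(7/2) = 51/7; s_4: (3/2)/(3/2) = 1.
Smallest ratio is 1 in the row of s_4, so s_4 leaves.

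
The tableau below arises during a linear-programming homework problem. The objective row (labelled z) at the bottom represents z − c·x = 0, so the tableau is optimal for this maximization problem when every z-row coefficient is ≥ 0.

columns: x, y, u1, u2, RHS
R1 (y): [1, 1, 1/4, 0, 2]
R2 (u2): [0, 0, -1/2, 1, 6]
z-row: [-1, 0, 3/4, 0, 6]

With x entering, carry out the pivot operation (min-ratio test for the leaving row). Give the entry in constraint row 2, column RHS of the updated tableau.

6

Ratio test on column x — row 1: 2/1 = 2; row 2: entry 0 ≤ 0. Minimum is 2 at row 1 (y leaves); pivot element 1.
Divide row 1 by 1; eliminate column x from the other rows.
Row 2 update in column RHS: 6 − 0·2 = 6.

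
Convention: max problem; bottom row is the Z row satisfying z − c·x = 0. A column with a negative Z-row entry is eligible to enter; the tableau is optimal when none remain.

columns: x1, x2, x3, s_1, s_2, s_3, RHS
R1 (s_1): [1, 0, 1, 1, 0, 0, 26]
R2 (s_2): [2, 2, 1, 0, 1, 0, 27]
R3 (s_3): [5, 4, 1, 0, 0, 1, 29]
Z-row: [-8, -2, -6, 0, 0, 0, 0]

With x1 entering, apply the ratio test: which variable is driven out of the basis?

s_3

Column x1 entries and ratios — s_1: 26/1 = 26; s_2: 27/2 = 27/2; s_3: 29/5 = 29/5.
Smallest ratio is 29/5 in the row of s_3, so s_3 leaves.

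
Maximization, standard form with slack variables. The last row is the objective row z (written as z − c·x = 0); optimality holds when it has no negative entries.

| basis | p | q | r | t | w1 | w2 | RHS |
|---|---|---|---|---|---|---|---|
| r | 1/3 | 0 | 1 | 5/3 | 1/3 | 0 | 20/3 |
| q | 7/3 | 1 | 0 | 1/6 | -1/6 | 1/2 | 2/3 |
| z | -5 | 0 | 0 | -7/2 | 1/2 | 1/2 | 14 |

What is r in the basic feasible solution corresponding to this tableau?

r is basic (row 1); its value is the RHS of that row, 20/3.

20/3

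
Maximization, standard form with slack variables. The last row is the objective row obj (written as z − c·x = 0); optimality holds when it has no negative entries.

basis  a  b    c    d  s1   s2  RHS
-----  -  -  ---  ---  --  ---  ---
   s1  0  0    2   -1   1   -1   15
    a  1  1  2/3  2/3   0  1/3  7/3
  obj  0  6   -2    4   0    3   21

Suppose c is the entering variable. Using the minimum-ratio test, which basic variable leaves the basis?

a

Column c entries and ratios — s1: 15/2 = 15/2; a: (7/3)/(2/3) = 7/2.
Smallest ratio is 7/2 in the row of a, so a leaves.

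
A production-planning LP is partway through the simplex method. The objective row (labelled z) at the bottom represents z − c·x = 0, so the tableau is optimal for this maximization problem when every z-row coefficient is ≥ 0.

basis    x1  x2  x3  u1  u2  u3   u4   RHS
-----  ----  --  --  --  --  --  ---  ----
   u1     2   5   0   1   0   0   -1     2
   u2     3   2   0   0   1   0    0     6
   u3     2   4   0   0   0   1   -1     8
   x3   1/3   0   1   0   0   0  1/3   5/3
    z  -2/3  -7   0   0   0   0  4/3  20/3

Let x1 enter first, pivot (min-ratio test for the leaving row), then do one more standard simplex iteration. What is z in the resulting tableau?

142/15

Ratio test on column x1 — row 1: 2/2 = 1; row 2: 6/3 = 2; row 3: 8/2 = 4; row 4: (5/3)/(1/3) = 5. Minimum is 1 at row 1 (u1 leaves); pivot element 2.
Pivot on row 1; the z-row RHS becomes 20/3 − (-2/3)·1 = 22/3.
Next entering variable (most negative z-row entry -16/3): x2.
Ratio test on column x2 — row 1: 1/(5/2) = 2/5; row 2: entry -11/2 ≤ 0; row 3: entry -1 ≤ 0; row 4: entry -5/6 ≤ 0. Minimum is 2/5 at row 1 (x1 leaves); pivot element 5/2.
After the second pivot the z-row RHS is 22/3 − (-16/3)·(2/5) = 142/15.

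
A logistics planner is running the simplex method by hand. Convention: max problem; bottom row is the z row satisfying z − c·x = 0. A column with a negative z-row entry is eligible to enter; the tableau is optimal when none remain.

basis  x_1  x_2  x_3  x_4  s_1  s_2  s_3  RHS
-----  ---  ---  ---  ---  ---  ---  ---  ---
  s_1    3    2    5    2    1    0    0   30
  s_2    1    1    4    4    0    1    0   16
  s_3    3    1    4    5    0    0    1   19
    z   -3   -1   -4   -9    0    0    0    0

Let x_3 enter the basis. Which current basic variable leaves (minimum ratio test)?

s_2

Column x_3 entries and ratios — s_1: 30/5 = 6; s_2: 16/4 = 4; s_3: 19/4 = 19/4.
Smallest ratio is 4 in the row of s_2, so s_2 leaves.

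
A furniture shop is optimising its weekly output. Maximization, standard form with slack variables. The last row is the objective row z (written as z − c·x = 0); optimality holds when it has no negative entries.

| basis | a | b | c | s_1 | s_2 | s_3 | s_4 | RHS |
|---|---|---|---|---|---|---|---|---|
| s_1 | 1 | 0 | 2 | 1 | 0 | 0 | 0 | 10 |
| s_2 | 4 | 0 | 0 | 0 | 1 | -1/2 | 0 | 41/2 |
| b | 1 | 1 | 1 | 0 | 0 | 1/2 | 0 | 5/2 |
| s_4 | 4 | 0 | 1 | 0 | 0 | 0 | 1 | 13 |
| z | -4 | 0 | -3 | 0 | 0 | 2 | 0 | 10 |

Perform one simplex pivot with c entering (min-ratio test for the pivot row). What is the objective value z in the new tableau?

Ratio test on column c — row 1: 10/2 = 5; row 2: entry 0 ≤ 0; row 3: (5/2)/1 = 5/2; row 4: 13/1 = 13. Minimum is 5/2 at row 3 (b leaves); pivot element 1.
Pivot on row 3; the z-row RHS becomes 10 − (-3)·(5/2) = 35/2.

35/2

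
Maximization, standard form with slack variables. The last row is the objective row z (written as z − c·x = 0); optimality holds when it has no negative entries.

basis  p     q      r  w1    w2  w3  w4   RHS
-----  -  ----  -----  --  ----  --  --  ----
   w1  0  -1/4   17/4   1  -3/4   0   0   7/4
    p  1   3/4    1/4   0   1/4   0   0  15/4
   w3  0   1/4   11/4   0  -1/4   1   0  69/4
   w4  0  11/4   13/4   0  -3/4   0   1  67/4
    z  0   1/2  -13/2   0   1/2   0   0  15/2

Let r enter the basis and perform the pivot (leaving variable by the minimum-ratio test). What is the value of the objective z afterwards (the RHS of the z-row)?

Ratio test on column r — row 1: (7/4)/(17/4) = 7/17; row 2: (15/4)/(1/4) = 15; row 3: (69/4)/(11/4) = 69/11; row 4: (67/4)/(13/4) = 67/13. Minimum is 7/17 at row 1 (w1 leaves); pivot element 17/4.
Pivot on row 1; the z-row RHS becomes 15/2 − (-13/2)·(7/17) = 173/17.

173/17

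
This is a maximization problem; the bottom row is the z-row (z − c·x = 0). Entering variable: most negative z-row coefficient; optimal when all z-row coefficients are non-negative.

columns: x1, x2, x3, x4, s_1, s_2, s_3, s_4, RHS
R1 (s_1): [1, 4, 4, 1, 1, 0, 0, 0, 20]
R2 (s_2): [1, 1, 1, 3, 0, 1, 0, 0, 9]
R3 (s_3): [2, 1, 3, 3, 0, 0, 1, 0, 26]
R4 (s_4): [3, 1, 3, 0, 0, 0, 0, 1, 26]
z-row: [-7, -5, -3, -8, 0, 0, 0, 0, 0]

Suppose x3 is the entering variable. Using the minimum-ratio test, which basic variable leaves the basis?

Column x3 entries and ratios — s_1: 20/4 = 5; s_2: 9/1 = 9; s_3: 26/3 = 26/3; s_4: 26/3 = 26/3.
Smallest ratio is 5 in the row of s_1, so s_1 leaves.

s_1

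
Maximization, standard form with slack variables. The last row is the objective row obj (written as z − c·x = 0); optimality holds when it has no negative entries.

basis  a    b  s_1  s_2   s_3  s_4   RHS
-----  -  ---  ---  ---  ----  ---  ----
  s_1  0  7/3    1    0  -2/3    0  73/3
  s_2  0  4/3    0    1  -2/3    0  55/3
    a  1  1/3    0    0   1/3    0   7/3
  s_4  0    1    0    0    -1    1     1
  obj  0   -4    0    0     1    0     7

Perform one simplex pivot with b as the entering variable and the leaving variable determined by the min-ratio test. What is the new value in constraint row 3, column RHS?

2

Ratio test on column b — row 1: (73/3)/(7/3) = 73/7; row 2: (55/3)/(4/3) = 55/4; row 3: (7/3)/(1/3) = 7; row 4: 1/1 = 1. Minimum is 1 at row 4 (s_4 leaves); pivot element 1.
Divide row 4 by 1; eliminate column b from the other rows.
Row 3 update in column RHS: 7/3 − (1/3)·1 = 2.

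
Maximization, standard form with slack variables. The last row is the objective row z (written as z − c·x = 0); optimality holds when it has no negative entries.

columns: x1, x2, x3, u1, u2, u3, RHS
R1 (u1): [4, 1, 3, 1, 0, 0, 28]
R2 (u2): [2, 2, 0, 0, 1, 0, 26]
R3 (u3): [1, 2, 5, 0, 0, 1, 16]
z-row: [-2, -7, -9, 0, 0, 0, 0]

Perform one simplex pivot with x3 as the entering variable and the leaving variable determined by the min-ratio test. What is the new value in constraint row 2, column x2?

Ratio test on column x3 — row 1: 28/3 = 28/3; row 2: entry 0 ≤ 0; row 3: 16/5 = 16/5. Minimum is 16/5 at row 3 (u3 leaves); pivot element 5.
Divide row 3 by 5; eliminate column x3 from the other rows.
Row 2 update in column x2: 2 − 0·(2/5) = 2.

2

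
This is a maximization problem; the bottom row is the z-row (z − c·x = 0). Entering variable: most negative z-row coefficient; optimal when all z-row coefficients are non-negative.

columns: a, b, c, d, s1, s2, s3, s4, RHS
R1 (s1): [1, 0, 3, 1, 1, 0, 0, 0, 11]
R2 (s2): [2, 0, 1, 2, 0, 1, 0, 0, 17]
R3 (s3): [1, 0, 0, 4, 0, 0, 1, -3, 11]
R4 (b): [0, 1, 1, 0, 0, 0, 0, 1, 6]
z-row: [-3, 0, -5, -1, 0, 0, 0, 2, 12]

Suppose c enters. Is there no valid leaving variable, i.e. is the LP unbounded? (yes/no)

no

Column c has positive entries in row(s) 1, 2, 4, so the ratio test bounds it — not unbounded.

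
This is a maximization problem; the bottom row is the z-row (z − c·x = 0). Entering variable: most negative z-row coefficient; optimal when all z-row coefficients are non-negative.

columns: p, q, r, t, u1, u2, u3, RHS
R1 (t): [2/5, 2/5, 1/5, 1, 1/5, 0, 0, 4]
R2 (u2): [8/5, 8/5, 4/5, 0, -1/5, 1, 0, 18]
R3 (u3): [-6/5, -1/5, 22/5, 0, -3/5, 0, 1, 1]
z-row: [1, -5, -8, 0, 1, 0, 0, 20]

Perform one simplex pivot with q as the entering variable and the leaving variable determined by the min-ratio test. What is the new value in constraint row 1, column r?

Ratio test on column q — row 1: 4/(2/5) = 10; row 2: 18/(8/5) = 45/4; row 3: entry -1/5 ≤ 0. Minimum is 10 at row 1 (t leaves); pivot element 2/5.
Divide row 1 by 2/5; eliminate column q from the other rows.
In the new row 1, the r entry is the old entry divided by the pivot: (1/5)/(2/5) = 1/2.

1/2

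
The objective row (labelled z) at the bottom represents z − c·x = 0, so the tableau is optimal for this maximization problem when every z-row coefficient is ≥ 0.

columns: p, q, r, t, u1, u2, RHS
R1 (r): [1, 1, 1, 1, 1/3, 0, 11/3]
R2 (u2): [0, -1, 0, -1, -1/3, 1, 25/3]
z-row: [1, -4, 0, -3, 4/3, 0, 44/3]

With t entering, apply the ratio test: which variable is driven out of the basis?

Column t entries and ratios — r: (11/3)/1 = 11/3; u2: -1 ≤ 0, skip.
Smallest ratio is 11/3 in the row of r, so r leaves.

r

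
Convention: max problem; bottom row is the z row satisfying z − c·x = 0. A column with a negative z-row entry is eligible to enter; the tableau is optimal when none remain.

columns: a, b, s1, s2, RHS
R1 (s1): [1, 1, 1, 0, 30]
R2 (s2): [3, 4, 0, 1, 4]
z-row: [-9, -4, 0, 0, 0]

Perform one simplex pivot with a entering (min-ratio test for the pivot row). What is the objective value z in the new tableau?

12

Ratio test on column a — row 1: 30/1 = 30; row 2: 4/3 = 4/3. Minimum is 4/3 at row 2 (s2 leaves); pivot element 3.
Pivot on row 2; the z-row RHS becomes 0 − (-9)·(4/3) = 12.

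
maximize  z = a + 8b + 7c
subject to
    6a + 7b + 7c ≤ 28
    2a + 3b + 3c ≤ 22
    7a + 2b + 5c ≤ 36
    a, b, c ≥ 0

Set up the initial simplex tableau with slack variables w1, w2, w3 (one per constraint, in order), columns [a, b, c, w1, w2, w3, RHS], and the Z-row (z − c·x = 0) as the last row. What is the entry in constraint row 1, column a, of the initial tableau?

Constraint 1 has coefficient 6 on a.

6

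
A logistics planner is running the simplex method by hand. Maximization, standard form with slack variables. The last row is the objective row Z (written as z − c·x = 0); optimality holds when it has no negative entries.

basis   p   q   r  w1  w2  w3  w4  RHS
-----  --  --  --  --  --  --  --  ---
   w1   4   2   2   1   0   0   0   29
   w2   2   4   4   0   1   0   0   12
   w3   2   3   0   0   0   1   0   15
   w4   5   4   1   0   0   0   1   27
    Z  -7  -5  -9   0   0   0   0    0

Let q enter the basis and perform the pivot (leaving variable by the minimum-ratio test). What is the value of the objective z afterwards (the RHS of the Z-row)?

15

Ratio test on column q — row 1: 29/2 = 29/2; row 2: 12/4 = 3; row 3: 15/3 = 5; row 4: 27/4 = 27/4. Minimum is 3 at row 2 (w2 leaves); pivot element 4.
Pivot on row 2; the Z-row RHS becomes 0 − (-5)·3 = 15.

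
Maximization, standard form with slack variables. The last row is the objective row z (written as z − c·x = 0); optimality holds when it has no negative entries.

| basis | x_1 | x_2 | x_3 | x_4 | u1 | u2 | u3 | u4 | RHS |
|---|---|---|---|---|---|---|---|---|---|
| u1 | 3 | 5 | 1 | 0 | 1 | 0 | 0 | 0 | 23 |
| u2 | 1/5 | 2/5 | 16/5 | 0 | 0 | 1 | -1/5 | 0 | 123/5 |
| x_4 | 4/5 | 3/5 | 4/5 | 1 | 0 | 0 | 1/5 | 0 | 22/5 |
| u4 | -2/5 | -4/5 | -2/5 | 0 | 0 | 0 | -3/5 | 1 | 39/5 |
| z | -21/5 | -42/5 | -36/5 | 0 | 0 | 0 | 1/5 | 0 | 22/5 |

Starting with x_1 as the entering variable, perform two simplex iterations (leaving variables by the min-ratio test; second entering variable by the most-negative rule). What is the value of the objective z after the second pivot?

439/11

Ratio test on column x_1 — row 1: 23/3 = 23/3; row 2: (123/5)/(1/5) = 123; row 3: (22/5)/(4/5) = 11/2; row 4: entry -2/5 ≤ 0. Minimum is 11/2 at row 3 (x_4 leaves); pivot element 4/5.
Pivot on row 3; the z-row RHS becomes 22/5 − (-21/5)·(11/2) = 55/2.
Next entering variable (most negative z-row entry -21/4): x_2.
Ratio test on column x_2 — row 1: (13/2)/(11/4) = 26/11; row 2: (47/2)/(1/4) = 94; row 3: (11/2)/(3/4) = 22/3; row 4: entry -1/2 ≤ 0. Minimum is 26/11 at row 1 (u1 leaves); pivot element 11/4.
After the second pivot the z-row RHS is 55/2 − (-21/4)·(26/11) = 439/11.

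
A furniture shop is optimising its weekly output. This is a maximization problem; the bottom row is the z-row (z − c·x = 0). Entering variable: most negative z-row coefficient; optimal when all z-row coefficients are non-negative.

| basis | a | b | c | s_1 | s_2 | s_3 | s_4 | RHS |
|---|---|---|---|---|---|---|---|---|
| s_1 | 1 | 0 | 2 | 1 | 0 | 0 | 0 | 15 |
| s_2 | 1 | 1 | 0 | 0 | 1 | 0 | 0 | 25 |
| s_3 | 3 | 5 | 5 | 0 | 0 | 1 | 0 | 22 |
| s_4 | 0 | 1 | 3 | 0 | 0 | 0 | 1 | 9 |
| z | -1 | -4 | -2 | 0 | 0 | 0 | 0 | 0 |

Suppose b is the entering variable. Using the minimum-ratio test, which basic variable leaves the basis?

s_3

Column b entries and ratios — s_1: 0 ≤ 0, skip; s_2: 25/1 = 25; s_3: 22/5 = 22/5; s_4: 9/1 = 9.
Smallest ratio is 22/5 in the row of s_3, so s_3 leaves.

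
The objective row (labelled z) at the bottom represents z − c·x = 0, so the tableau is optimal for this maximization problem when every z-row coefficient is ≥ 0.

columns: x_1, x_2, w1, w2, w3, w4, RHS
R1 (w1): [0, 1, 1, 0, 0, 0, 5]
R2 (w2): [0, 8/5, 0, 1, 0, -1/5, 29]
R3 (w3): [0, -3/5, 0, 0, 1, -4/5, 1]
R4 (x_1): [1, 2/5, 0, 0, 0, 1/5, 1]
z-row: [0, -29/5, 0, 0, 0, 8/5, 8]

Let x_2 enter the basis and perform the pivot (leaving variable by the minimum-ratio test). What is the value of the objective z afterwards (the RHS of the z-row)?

45/2

Ratio test on column x_2 — row 1: 5/1 = 5; row 2: 29/(8/5) = 145/8; row 3: entry -3/5 ≤ 0; row 4: 1/(2/5) = 5/2. Minimum is 5/2 at row 4 (x_1 leaves); pivot element 2/5.
Pivot on row 4; the z-row RHS becomes 8 − (-29/5)·(5/2) = 45/2.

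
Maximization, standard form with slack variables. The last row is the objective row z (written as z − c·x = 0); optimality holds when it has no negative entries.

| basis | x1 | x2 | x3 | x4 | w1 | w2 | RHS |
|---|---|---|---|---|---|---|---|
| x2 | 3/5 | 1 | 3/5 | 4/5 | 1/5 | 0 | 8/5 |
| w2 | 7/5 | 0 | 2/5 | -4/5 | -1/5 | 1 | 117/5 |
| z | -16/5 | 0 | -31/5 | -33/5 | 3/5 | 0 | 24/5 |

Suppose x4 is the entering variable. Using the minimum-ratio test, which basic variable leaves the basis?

Column x4 entries and ratios — x2: (8/5)/(4/5) = 2; w2: -4/5 ≤ 0, skip.
Smallest ratio is 2 in the row of x2, so x2 leaves.

x2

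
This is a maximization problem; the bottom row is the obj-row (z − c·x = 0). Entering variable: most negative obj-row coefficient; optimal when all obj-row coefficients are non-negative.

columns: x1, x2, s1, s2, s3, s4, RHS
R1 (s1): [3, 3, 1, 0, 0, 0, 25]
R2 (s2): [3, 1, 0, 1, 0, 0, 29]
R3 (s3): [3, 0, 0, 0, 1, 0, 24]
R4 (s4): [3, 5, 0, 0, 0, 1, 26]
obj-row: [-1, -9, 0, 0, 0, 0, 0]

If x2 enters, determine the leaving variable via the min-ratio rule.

s4

Column x2 entries and ratios — s1: 25/3 = 25/3; s2: 29/1 = 29; s3: 0 ≤ 0, skip; s4: 26/5 = 26/5.
Smallest ratio is 26/5 in the row of s4, so s4 leaves.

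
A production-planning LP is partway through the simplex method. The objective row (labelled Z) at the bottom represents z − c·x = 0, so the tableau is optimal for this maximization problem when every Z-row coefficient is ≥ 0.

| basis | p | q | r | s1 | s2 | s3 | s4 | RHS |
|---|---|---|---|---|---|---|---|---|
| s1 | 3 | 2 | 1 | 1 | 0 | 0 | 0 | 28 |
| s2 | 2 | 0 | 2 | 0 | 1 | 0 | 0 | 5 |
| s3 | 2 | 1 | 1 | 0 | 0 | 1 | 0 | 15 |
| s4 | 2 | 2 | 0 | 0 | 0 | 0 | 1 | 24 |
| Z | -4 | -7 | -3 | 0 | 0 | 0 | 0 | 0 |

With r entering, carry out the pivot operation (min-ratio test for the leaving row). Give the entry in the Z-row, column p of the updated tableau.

-1

Ratio test on column r — row 1: 28/1 = 28; row 2: 5/2 = 5/2; row 3: 15/1 = 15; row 4: entry 0 ≤ 0. Minimum is 5/2 at row 2 (s2 leaves); pivot element 2.
Divide row 2 by 2; eliminate column r from the other rows.
Z-row update in column p: -4 − (-3)·1 = -1.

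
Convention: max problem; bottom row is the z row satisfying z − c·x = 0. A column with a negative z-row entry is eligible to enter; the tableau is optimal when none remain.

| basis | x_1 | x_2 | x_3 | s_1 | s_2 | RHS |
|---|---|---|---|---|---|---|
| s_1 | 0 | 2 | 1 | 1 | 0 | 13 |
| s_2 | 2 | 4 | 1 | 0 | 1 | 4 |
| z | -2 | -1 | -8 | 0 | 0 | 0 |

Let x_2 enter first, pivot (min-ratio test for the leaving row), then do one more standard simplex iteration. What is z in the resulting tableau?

Ratio test on column x_2 — row 1: 13/2 = 13/2; row 2: 4/4 = 1. Minimum is 1 at row 2 (s_2 leaves); pivot element 4.
Pivot on row 2; the z-row RHS becomes 0 − (-1)·1 = 1.
Next entering variable (most negative z-row entry -31/4): x_3.
Ratio test on column x_3 — row 1: 11/(1/2) = 22; row 2: 1/(1/4) = 4. Minimum is 4 at row 2 (x_2 leaves); pivot element 1/4.
After the second pivot the z-row RHS is 1 − (-31/4)·4 = 32.

32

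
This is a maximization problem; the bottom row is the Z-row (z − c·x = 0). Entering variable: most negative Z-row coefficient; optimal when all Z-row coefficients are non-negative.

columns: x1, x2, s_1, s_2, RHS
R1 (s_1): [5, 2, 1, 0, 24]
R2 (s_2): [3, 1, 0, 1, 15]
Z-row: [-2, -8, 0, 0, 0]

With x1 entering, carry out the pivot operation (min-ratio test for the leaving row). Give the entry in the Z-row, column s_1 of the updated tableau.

2/5

Ratio test on column x1 — row 1: 24/5 = 24/5; row 2: 15/3 = 5. Minimum is 24/5 at row 1 (s_1 leaves); pivot element 5.
Divide row 1 by 5; eliminate column x1 from the other rows.
Z-row update in column s_1: 0 − (-2)·(1/5) = 2/5.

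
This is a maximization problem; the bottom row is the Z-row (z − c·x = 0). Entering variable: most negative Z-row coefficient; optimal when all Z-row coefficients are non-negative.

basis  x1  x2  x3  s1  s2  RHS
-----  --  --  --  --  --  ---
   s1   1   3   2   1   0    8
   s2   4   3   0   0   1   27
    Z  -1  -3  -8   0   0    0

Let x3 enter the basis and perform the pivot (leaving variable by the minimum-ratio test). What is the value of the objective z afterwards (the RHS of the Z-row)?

Ratio test on column x3 — row 1: 8/2 = 4; row 2: entry 0 ≤ 0. Minimum is 4 at row 1 (s1 leaves); pivot element 2.
Pivot on row 1; the Z-row RHS becomes 0 − (-8)·4 = 32.

32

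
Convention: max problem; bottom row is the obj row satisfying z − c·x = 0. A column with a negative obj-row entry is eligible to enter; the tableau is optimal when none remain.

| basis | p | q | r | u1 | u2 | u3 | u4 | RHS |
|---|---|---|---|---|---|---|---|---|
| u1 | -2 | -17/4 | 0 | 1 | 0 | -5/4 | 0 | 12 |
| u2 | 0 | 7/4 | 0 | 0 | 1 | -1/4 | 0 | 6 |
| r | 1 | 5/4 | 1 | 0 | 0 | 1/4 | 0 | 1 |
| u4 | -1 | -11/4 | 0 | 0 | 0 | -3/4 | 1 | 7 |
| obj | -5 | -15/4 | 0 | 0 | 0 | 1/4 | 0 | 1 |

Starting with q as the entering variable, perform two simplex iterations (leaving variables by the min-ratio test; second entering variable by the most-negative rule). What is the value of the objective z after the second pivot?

Ratio test on column q — row 1: entry -17/4 ≤ 0; row 2: 6/(7/4) = 24/7; row 3: 1/(5/4) = 4/5; row 4: entry -11/4 ≤ 0. Minimum is 4/5 at row 3 (r leaves); pivot element 5/4.
Pivot on row 3; the obj-row RHS becomes 1 − (-15/4)·(4/5) = 4.
Next entering variable (most negative obj-row entry -2): p.
Ratio test on column p — row 1: (77/5)/(7/5) = 11; row 2: entry -7/5 ≤ 0; row 3: (4/5)/(4/5) = 1; row 4: (46/5)/(6/5) = 23/3. Minimum is 1 at row 3 (q leaves); pivot element 4/5.
After the second pivot the obj-row RHS is 4 − (-2)·1 = 6.

6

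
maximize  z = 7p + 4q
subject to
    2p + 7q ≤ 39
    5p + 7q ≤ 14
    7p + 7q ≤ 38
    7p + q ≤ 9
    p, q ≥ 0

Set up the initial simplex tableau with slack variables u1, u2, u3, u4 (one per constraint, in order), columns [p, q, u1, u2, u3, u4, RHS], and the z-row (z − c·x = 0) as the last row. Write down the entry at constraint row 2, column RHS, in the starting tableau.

14

The RHS of constraint 2 is b_2 = 14.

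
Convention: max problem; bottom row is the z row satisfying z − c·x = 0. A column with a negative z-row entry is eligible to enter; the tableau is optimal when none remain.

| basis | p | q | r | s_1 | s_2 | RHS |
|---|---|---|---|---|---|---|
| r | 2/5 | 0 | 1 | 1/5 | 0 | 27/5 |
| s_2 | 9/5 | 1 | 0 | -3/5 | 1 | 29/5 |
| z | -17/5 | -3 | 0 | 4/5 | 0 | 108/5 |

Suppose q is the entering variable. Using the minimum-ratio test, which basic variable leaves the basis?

s_2

Column q entries and ratios — r: 0 ≤ 0, skip; s_2: (29/5)/1 = 29/5.
Smallest ratio is 29/5 in the row of s_2, so s_2 leaves.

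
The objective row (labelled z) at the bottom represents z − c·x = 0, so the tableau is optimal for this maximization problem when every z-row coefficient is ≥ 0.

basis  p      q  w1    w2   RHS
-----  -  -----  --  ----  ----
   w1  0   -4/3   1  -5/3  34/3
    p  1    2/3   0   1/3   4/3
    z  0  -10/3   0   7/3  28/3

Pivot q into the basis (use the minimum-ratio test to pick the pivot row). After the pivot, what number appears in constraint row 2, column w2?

Ratio test on column q — row 1: entry -4/3 ≤ 0; row 2: (4/3)/(2/3) = 2. Minimum is 2 at row 2 (p leaves); pivot element 2/3.
Divide row 2 by 2/3; eliminate column q from the other rows.
In the new row 2, the w2 entry is the old entry divided by the pivot: (1/3)/(2/3) = 1/2.

1/2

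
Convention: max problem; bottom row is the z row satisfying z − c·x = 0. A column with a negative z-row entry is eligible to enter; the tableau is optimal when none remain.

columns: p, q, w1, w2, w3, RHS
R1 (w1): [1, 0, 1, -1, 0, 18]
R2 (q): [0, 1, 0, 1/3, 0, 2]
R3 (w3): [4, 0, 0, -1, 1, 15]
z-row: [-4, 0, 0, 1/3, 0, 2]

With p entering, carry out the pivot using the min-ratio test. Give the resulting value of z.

17

Ratio test on column p — row 1: 18/1 = 18; row 2: entry 0 ≤ 0; row 3: 15/4 = 15/4. Minimum is 15/4 at row 3 (w3 leaves); pivot element 4.
Pivot on row 3; the z-row RHS becomes 2 − (-4)·(15/4) = 17.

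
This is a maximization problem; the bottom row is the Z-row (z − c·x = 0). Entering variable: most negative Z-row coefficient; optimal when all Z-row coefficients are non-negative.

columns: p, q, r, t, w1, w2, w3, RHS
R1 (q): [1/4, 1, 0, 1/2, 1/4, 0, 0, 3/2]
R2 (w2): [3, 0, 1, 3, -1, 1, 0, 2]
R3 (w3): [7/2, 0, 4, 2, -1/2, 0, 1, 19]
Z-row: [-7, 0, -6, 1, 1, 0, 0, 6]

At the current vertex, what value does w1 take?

w1 is not in the basis, so in the current basic feasible solution w1 = 0.

0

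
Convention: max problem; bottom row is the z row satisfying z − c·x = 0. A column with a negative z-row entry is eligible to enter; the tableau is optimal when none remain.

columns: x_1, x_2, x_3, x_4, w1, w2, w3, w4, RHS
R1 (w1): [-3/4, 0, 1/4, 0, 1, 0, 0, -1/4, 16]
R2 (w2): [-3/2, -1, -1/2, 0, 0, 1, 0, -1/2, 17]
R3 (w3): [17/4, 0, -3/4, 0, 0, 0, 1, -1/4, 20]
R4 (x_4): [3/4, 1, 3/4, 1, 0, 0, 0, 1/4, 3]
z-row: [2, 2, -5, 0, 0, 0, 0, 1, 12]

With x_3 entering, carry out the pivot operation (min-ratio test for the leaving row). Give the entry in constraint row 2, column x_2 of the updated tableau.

-1/3

Ratio test on column x_3 — row 1: 16/(1/4) = 64; row 2: entry -1/2 ≤ 0; row 3: entry -3/4 ≤ 0; row 4: 3/(3/4) = 4. Minimum is 4 at row 4 (x_4 leaves); pivot element 3/4.
Divide row 4 by 3/4; eliminate column x_3 from the other rows.
Row 2 update in column x_2: -1 − (-1/2)·(4/3) = -1/3.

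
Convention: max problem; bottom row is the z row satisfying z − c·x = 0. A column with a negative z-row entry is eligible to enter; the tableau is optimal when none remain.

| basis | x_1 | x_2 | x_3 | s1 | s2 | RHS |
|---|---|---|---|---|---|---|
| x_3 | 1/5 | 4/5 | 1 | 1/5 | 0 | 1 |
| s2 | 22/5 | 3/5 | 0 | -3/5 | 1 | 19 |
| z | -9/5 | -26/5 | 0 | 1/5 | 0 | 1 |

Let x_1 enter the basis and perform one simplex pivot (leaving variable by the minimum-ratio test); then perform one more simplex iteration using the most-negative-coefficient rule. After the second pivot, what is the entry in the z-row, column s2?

Ratio test on column x_1 — row 1: 1/(1/5) = 5; row 2: 19/(22/5) = 95/22. Minimum is 95/22 at row 2 (s2 leaves); pivot element 22/5.
Divide row 2 by 22/5; eliminate column x_1 from the other rows.
Second iteration: most negative z-row entry is -109/22 in column x_2, so x_2 enters.
Ratio test on column x_2 — row 1: (3/22)/(17/22) = 3/17; row 2: (95/22)/(3/22) = 95/3. Minimum is 3/17 at row 1 (x_3 leaves); pivot element 17/22.
Divide row 1 by 17/22; eliminate column x_2 from the other rows.
After both pivots, the entry at the z-row, column s2 is 2/17.

2/17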